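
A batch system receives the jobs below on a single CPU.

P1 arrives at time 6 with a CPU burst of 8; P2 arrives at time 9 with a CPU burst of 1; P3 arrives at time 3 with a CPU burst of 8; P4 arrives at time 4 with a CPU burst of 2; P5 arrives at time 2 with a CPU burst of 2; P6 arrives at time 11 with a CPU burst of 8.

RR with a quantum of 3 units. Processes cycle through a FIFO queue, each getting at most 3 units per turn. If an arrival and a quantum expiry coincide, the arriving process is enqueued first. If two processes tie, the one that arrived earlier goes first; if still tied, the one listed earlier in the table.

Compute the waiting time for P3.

13

Timeline: | idle 0-2 | P5 2-4 | P3 4-7 | P4 7-9 | P1 9-12 | P3 12-15 | P2 15-16 | P6 16-19 | P1 19-22 | P3 22-24 | P6 24-27 | P1 27-29 | P6 29-31 |
Completion: P1=29  P2=16  P3=24  P4=9  P5=4  P6=31
Turnaround (C−A): P1=23  P2=7  P3=21  P4=5  P5=2  P6=20
Waiting(P3) = turnaround − burst = 21 − 8 = 13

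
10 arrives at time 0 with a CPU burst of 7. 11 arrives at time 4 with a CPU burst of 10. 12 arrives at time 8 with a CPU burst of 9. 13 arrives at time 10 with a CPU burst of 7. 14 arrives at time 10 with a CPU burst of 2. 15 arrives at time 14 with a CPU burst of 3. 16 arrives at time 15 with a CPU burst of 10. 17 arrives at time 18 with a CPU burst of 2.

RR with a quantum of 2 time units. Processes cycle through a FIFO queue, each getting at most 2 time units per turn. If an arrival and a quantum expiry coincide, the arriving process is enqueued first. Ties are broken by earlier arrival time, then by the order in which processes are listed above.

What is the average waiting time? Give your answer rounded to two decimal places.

18.13

Gantt: | 10 0-4 | 11 4-6 | 10 6-8 | 11 8-10 | 12 10-12 | 10 12-13 | 13 13-15 | 14 15-17 | 11 17-19 | 12 19-21 | 15 21-23 | 16 23-25 | 13 25-27 | 17 27-29 | 11 29-31 | 12 31-33 | 15 33-34 | 16 34-36 | 13 36-38 | 11 38-40 | 12 40-42 | 16 42-44 | 13 44-45 | 12 45-46 | 16 46-50 |
Completion: 10=13  11=40  12=46  13=45  14=17  15=34  16=50  17=29
Waiting times: 10=6, 11=26, 12=29, 13=28, 14=5, 15=17, 16=25, 17=9
Average waiting = (6+26+29+28+5+17+25+9) / 8 = 145/8 = 18.13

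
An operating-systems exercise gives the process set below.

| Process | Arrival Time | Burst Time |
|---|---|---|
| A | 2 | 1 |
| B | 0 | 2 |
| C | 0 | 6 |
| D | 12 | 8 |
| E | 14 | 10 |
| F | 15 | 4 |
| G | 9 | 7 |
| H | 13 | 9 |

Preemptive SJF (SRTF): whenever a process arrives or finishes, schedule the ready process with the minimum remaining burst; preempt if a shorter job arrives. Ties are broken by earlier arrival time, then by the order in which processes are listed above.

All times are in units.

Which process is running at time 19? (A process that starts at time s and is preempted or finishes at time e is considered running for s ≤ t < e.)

F

Gantt: | B 0-2 | A 2-3 | C 3-9 | G 9-16 | F 16-20 | D 20-28 | H 28-37 | E 37-47 |
Completion: A=3  B=2  C=9  D=28  E=47  F=20  G=16  H=37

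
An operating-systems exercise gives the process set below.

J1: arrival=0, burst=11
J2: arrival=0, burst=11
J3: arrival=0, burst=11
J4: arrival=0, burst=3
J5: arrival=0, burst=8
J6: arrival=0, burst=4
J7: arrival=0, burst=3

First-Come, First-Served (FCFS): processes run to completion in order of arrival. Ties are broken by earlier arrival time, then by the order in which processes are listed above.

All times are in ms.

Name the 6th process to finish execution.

J6

Gantt: | J1 0-11 | J2 11-22 | J3 22-33 | J4 33-36 | J5 36-44 | J6 44-48 | J7 48-51 |
Completion: J1=11  J2=22  J3=33  J4=36  J5=44  J6=48  J7=51
Turnaround (C−A): J1=11  J2=22  J3=33  J4=36  J5=44  J6=48  J7=51
Finish order: J1 → J2 → J3 → J4 → J5 → J6 → J7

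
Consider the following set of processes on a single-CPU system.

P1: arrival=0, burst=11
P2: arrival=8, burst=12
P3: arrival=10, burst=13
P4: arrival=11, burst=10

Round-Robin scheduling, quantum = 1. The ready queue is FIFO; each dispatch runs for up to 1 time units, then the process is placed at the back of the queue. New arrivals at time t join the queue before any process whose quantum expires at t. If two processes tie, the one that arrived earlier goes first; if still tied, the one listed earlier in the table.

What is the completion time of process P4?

42

Timeline: | P1 0-8 | P2 8-9 | P1 9-10 | P2 10-11 | P3 11-12 | P1 12-13 | P4 13-14 | P2 14-15 | P3 15-16 | P1 16-17 | P4 17-18 | P2 18-19 | P3 19-20 | P4 20-21 | P2 21-22 | P3 22-23 | P4 23-24 | P2 24-25 | P3 25-26 | P4 26-27 | P2 27-28 | P3 28-29 | P4 29-30 | P2 30-31 | P3 31-32 | P4 32-33 | P2 33-34 | P3 34-35 | P4 35-36 | P2 36-37 | P3 37-38 | P4 38-39 | P2 39-40 | P3 40-41 | P4 41-42 | P2 42-43 | P3 43-46 |
Completion: P1=17  P2=43  P3=46  P4=42
Turnaround (C−A): P1=17  P2=35  P3=36  P4=31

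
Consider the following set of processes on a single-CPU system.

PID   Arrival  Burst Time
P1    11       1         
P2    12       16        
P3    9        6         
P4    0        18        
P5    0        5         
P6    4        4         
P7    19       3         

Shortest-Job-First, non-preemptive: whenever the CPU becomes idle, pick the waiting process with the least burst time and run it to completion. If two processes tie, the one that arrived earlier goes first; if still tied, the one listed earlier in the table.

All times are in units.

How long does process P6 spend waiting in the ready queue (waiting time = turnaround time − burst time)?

Timeline: | P5 0-5 | P6 5-9 | P3 9-15 | P1 15-16 | P2 16-32 | P7 32-35 | P4 35-53 |
Completion: P1=16  P2=32  P3=15  P4=53  P5=5  P6=9  P7=35
Turnaround (C−A): P1=5  P2=20  P3=6  P4=53  P5=5  P6=5  P7=16
Waiting(P6) = turnaround − burst = 5 − 4 = 1

1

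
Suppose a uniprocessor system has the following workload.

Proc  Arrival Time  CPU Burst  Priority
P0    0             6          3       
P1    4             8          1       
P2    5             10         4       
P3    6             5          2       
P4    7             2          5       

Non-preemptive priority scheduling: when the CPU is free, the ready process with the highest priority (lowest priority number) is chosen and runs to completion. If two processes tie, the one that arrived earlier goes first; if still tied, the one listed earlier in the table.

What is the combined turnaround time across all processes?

Gantt: | P0 0-6 | P1 6-14 | P3 14-19 | P2 19-29 | P4 29-31 |
Completion: P0=6  P1=14  P2=29  P3=19  P4=31
Turnaround = completion − arrival: P0=6, P1=10, P2=24, P3=13, P4=24
Total turnaround = 6 + 10 + 24 + 13 + 24 = 77

77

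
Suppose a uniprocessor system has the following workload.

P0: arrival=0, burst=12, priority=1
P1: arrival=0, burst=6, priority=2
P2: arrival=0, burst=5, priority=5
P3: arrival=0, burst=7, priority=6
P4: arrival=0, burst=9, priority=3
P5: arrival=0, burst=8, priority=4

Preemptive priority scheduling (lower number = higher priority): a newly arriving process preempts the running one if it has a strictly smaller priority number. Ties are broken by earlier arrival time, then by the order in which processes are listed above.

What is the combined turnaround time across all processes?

179

Timeline: | P0 0-12 | P1 12-18 | P4 18-27 | P5 27-35 | P2 35-40 | P3 40-47 |
Completion: P0=12  P1=18  P2=40  P3=47  P4=27  P5=35
Turnaround (C−A): P0=12  P1=18  P2=40  P3=47  P4=27  P5=35
Turnaround = completion − arrival: P0=12, P1=18, P2=40, P3=47, P4=27, P5=35
Total turnaround = 12 + 18 + 40 + 47 + 27 + 35 = 179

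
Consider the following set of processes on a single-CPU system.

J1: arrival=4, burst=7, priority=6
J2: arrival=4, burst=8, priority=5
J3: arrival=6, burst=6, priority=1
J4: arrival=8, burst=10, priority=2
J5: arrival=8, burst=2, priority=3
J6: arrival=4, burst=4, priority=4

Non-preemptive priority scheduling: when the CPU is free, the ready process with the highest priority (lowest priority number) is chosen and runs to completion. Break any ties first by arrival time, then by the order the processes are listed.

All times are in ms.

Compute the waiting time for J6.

0

Schedule: | idle 0-4 | J6 4-8 | J3 8-14 | J4 14-24 | J5 24-26 | J2 26-34 | J1 34-41 |
Completion: J1=41  J2=34  J3=14  J4=24  J5=26  J6=8
Turnaround (C−A): J1=37  J2=30  J3=8  J4=16  J5=18  J6=4
Waiting(J6) = turnaround − burst = 4 − 4 = 0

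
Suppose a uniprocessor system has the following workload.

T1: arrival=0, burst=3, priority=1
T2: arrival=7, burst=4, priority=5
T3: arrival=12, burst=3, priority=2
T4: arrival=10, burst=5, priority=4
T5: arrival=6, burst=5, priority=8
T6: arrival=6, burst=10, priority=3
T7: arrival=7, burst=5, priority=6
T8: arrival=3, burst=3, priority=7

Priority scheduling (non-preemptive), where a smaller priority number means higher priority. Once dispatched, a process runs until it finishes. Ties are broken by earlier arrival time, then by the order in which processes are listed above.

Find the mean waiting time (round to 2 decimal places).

9.75

Schedule: | T1 0-3 | T8 3-6 | T6 6-16 | T3 16-19 | T4 19-24 | T2 24-28 | T7 28-33 | T5 33-38 |
Completion: T1=3  T2=28  T3=19  T4=24  T5=38  T6=16  T7=33  T8=6
Waiting times: T1=0, T2=17, T3=4, T4=9, T5=27, T6=0, T7=21, T8=0
Average waiting = (0+17+4+9+27+0+21+0) / 8 = 78/8 = 9.75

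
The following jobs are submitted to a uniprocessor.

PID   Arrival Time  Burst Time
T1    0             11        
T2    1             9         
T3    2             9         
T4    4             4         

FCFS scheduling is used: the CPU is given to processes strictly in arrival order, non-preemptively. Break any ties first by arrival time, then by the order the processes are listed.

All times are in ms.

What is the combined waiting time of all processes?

53

Schedule: | T1 0-11 | T2 11-20 | T3 20-29 | T4 29-33 |
Completion: T1=11  T2=20  T3=29  T4=33
Waiting = turnaround − burst: T1=0, T2=10, T3=18, T4=25
Total waiting = 0 + 10 + 18 + 25 = 53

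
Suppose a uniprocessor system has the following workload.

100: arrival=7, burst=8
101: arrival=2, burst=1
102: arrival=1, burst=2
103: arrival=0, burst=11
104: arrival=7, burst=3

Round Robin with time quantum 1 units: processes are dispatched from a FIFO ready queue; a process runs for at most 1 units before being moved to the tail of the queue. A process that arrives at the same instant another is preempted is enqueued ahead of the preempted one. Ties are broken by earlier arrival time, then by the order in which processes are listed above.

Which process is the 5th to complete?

100

Timeline: | 103 0-1 | 102 1-2 | 103 2-3 | 101 3-4 | 102 4-5 | 103 5-7 | 100 7-8 | 104 8-9 | 103 9-10 | 100 10-11 | 104 11-12 | 103 12-13 | 100 13-14 | 104 14-15 | 103 15-16 | 100 16-17 | 103 17-18 | 100 18-19 | 103 19-20 | 100 20-21 | 103 21-22 | 100 22-23 | 103 23-24 | 100 24-25 |
Completion: 100=25  101=4  102=5  103=24  104=15
Turnaround (C−A): 100=18  101=2  102=4  103=24  104=8
Finish order: 101 → 102 → 104 → 103 → 100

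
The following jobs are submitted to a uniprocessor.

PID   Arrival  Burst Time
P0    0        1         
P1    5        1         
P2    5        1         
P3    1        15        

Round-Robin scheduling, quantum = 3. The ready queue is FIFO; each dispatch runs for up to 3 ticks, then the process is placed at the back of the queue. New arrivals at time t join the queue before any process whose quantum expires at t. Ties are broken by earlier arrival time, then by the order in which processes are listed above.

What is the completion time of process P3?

Timeline: | P0 0-1 | P3 1-7 | P1 7-8 | P2 8-9 | P3 9-18 |
Completion: P0=1  P1=8  P2=9  P3=18
Turnaround (C−A): P0=1  P1=3  P2=4  P3=17

18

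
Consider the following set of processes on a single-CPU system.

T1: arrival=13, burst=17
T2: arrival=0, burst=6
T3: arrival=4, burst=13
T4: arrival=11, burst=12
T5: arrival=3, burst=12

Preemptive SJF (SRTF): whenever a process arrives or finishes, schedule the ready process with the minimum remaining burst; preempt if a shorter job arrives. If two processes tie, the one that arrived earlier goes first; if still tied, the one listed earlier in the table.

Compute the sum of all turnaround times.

126

Timeline: | T2 0-6 | T5 6-18 | T4 18-30 | T3 30-43 | T1 43-60 |
Completion: T1=60  T2=6  T3=43  T4=30  T5=18
Turnaround (C−A): T1=47  T2=6  T3=39  T4=19  T5=15
Turnaround = completion − arrival: T1=47, T2=6, T3=39, T4=19, T5=15
Total turnaround = 47 + 6 + 39 + 19 + 15 = 126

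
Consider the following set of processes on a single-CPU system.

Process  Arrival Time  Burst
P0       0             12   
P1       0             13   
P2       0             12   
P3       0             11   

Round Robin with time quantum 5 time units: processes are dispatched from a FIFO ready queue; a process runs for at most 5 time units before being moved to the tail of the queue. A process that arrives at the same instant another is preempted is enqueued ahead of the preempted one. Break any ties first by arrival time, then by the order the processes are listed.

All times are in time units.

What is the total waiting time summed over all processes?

134

Gantt: | P0 0-5 | P1 5-10 | P2 10-15 | P3 15-20 | P0 20-25 | P1 25-30 | P2 30-35 | P3 35-40 | P0 40-42 | P1 42-45 | P2 45-47 | P3 47-48 |
Completion: P0=42  P1=45  P2=47  P3=48
Turnaround (C−A): P0=42  P1=45  P2=47  P3=48
Waiting = turnaround − burst: P0=30, P1=32, P2=35, P3=37
Total waiting = 30 + 32 + 35 + 37 = 134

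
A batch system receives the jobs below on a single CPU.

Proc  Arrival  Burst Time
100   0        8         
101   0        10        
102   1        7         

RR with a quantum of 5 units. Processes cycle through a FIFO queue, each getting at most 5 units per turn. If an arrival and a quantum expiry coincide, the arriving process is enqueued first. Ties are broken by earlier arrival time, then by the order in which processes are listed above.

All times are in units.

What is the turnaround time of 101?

Timeline: | 100 0-5 | 101 5-10 | 102 10-15 | 100 15-18 | 101 18-23 | 102 23-25 |
Completion: 100=18  101=23  102=25
Turnaround (C−A): 100=18  101=23  102=24
Turnaround(101) = completion − arrival = 23 − 0 = 23

23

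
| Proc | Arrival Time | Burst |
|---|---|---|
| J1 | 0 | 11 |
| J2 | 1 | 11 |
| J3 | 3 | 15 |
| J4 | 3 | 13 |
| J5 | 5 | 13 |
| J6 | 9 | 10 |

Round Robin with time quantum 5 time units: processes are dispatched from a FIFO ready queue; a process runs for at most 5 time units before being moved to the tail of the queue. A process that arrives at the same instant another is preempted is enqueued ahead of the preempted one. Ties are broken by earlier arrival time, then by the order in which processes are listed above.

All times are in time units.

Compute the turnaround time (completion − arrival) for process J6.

Schedule: | J1 0-5 | J2 5-10 | J3 10-15 | J4 15-20 | J5 20-25 | J1 25-30 | J6 30-35 | J2 35-40 | J3 40-45 | J4 45-50 | J5 50-55 | J1 55-56 | J6 56-61 | J2 61-62 | J3 62-67 | J4 67-70 | J5 70-73 |
Completion: J1=56  J2=62  J3=67  J4=70  J5=73  J6=61
Turnaround (C−A): J1=56  J2=61  J3=64  J4=67  J5=68  J6=52
Turnaround(J6) = completion − arrival = 61 − 9 = 52

52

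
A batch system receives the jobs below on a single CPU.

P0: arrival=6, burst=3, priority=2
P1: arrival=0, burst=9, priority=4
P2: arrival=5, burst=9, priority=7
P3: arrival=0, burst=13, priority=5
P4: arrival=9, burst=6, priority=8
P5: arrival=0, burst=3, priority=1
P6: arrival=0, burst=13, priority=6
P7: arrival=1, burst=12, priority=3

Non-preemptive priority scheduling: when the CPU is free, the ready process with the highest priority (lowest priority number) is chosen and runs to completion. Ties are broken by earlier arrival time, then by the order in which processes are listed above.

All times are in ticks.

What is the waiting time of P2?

Timeline: | P5 0-3 | P7 3-15 | P0 15-18 | P1 18-27 | P3 27-40 | P6 40-53 | P2 53-62 | P4 62-68 |
Completion: P0=18  P1=27  P2=62  P3=40  P4=68  P5=3  P6=53  P7=15
Waiting(P2) = turnaround − burst = 57 − 9 = 48

48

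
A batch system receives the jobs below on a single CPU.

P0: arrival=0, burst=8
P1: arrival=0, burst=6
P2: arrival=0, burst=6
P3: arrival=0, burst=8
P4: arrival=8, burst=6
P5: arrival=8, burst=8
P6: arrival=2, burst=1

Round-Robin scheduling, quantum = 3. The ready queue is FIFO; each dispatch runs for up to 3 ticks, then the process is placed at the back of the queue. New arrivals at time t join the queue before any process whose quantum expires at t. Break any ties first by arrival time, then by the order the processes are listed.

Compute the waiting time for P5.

Schedule: | P0 0-3 | P1 3-6 | P2 6-9 | P3 9-12 | P6 12-13 | P0 13-16 | P1 16-19 | P4 19-22 | P5 22-25 | P2 25-28 | P3 28-31 | P0 31-33 | P4 33-36 | P5 36-39 | P3 39-41 | P5 41-43 |
Completion: P0=33  P1=19  P2=28  P3=41  P4=36  P5=43  P6=13
Waiting(P5) = turnaround − burst = 35 − 8 = 27

27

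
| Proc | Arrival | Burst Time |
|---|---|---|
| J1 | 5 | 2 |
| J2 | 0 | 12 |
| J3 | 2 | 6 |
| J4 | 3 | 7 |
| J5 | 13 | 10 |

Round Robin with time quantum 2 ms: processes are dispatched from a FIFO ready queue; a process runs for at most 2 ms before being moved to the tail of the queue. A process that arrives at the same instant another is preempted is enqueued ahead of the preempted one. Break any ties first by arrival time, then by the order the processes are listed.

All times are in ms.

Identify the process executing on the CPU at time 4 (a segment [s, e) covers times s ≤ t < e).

Timeline: | J2 0-2 | J3 2-4 | J2 4-6 | J4 6-8 | J3 8-10 | J1 10-12 | J2 12-14 | J4 14-16 | J3 16-18 | J5 18-20 | J2 20-22 | J4 22-24 | J5 24-26 | J2 26-28 | J4 28-29 | J5 29-31 | J2 31-33 | J5 33-37 |
Completion: J1=12  J2=33  J3=18  J4=29  J5=37
Turnaround (C−A): J1=7  J2=33  J3=16  J4=26  J5=24

J2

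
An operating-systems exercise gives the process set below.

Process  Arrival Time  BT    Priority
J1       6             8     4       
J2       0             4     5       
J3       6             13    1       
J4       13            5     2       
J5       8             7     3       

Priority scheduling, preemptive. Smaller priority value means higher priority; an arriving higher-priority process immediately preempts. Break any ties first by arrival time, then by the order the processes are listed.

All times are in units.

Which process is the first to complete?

Timeline: | J2 0-4 | idle 4-6 | J3 6-19 | J4 19-24 | J5 24-31 | J1 31-39 |
Completion: J1=39  J2=4  J3=19  J4=24  J5=31
Finish order: J2 → J3 → J4 → J5 → J1

J2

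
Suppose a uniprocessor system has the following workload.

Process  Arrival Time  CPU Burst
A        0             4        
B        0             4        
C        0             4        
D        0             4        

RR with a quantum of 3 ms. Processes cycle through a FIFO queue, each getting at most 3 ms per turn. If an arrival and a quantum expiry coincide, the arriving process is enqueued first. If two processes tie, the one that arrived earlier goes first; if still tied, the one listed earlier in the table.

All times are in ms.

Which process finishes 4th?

Timeline: | A 0-3 | B 3-6 | C 6-9 | D 9-12 | A 12-13 | B 13-14 | C 14-15 | D 15-16 |
Completion: A=13  B=14  C=15  D=16
Turnaround (C−A): A=13  B=14  C=15  D=16
Finish order: A → B → C → D

D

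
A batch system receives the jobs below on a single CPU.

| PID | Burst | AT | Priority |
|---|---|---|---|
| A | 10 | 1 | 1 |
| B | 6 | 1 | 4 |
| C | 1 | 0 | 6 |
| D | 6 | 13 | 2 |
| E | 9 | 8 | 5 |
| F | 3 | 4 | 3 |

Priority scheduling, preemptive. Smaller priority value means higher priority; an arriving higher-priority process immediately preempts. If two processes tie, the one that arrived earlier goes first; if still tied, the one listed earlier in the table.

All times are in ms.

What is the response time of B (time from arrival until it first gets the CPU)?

Gantt: | C 0-1 | A 1-11 | F 11-13 | D 13-19 | F 19-20 | B 20-26 | E 26-35 |
Completion: A=11  B=26  C=1  D=19  E=35  F=20
Response(B) = first start − arrival = 20 − 1 = 19

19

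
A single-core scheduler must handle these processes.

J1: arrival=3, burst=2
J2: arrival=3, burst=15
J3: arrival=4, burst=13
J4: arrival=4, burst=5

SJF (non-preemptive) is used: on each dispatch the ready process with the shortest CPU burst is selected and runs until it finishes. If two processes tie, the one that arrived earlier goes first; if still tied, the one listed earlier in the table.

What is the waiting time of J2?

Gantt: | idle 0-3 | J1 3-5 | J4 5-10 | J3 10-23 | J2 23-38 |
Completion: J1=5  J2=38  J3=23  J4=10
Turnaround (C−A): J1=2  J2=35  J3=19  J4=6
Waiting(J2) = turnaround − burst = 35 − 15 = 20

20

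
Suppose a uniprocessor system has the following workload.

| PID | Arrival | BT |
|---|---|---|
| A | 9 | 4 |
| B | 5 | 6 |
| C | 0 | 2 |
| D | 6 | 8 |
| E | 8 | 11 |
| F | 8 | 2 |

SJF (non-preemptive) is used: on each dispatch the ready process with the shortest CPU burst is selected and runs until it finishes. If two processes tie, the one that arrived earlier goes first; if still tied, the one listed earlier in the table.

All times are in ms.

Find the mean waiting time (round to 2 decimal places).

Timeline: | C 0-2 | idle 2-5 | B 5-11 | F 11-13 | A 13-17 | D 17-25 | E 25-36 |
Completion: A=17  B=11  C=2  D=25  E=36  F=13
Turnaround (C−A): A=8  B=6  C=2  D=19  E=28  F=5
Waiting times: A=4, B=0, C=0, D=11, E=17, F=3
Average waiting = (4+0+0+11+17+3) / 6 = 35/6 = 5.83

5.83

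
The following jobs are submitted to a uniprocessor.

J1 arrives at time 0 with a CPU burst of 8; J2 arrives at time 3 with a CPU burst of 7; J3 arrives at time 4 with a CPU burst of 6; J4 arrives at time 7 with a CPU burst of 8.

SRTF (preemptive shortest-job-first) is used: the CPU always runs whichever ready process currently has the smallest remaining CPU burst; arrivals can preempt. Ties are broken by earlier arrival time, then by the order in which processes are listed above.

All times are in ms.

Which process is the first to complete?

Schedule: | J1 0-8 | J3 8-14 | J2 14-21 | J4 21-29 |
Completion: J1=8  J2=21  J3=14  J4=29
Finish order: J1 → J3 → J2 → J4

J1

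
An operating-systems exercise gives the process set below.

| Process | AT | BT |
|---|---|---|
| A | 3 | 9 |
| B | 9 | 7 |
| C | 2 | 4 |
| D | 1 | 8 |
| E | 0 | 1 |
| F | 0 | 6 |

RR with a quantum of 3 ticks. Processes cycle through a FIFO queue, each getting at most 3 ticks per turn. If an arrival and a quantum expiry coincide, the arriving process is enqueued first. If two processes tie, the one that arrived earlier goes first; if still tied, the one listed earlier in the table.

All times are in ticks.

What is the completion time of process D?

28

Schedule: | E 0-1 | F 1-4 | D 4-7 | C 7-10 | A 10-13 | F 13-16 | D 16-19 | B 19-22 | C 22-23 | A 23-26 | D 26-28 | B 28-31 | A 31-34 | B 34-35 |
Completion: A=34  B=35  C=23  D=28  E=1  F=16
Turnaround (C−A): A=31  B=26  C=21  D=27  E=1  F=16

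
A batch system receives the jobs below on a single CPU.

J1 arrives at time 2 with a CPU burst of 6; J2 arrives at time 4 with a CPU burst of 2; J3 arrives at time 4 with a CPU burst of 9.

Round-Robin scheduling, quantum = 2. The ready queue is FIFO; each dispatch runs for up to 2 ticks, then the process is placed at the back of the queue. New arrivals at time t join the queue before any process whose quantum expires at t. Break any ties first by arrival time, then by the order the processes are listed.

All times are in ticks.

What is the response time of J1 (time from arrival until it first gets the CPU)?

Timeline: | idle 0-2 | J1 2-4 | J2 4-6 | J3 6-8 | J1 8-10 | J3 10-12 | J1 12-14 | J3 14-19 |
Completion: J1=14  J2=6  J3=19
Turnaround (C−A): J1=12  J2=2  J3=15
Response(J1) = first start − arrival = 2 − 2 = 0

0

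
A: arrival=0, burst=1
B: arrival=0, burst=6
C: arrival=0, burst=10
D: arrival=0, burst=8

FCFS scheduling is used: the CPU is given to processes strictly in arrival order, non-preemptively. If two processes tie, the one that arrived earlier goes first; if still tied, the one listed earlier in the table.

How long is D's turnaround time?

Schedule: | A 0-1 | B 1-7 | C 7-17 | D 17-25 |
Completion: A=1  B=7  C=17  D=25
Turnaround (C−A): A=1  B=7  C=17  D=25
Turnaround(D) = completion − arrival = 25 − 0 = 25

25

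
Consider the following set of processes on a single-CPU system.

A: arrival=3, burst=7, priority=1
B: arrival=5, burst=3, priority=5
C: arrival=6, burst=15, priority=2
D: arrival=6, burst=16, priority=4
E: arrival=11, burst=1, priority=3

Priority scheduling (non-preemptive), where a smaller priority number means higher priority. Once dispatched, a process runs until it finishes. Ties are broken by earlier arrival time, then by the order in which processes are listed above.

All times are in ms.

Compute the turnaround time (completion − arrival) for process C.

Schedule: | idle 0-3 | A 3-10 | C 10-25 | E 25-26 | D 26-42 | B 42-45 |
Completion: A=10  B=45  C=25  D=42  E=26
Turnaround (C−A): A=7  B=40  C=19  D=36  E=15
Turnaround(C) = completion − arrival = 25 − 6 = 19

19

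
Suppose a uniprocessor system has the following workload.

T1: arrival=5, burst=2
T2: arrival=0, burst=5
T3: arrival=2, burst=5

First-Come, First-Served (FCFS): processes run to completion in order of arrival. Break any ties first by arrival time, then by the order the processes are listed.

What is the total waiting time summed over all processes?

Timeline: | T2 0-5 | T3 5-10 | T1 10-12 |
Completion: T1=12  T2=5  T3=10
Waiting = turnaround − burst: T1=5, T2=0, T3=3
Total waiting = 5 + 0 + 3 = 8

8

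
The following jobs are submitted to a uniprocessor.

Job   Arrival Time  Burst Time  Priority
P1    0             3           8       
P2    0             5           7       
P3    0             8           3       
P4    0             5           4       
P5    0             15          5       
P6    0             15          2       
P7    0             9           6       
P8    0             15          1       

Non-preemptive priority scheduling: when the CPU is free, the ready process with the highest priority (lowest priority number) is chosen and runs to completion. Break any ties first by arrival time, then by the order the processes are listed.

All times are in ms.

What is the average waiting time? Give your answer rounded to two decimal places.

40.38

Timeline: | P8 0-15 | P6 15-30 | P3 30-38 | P4 38-43 | P5 43-58 | P7 58-67 | P2 67-72 | P1 72-75 |
Completion: P1=75  P2=72  P3=38  P4=43  P5=58  P6=30  P7=67  P8=15
Turnaround (C−A): P1=75  P2=72  P3=38  P4=43  P5=58  P6=30  P7=67  P8=15
Waiting times: P1=72, P2=67, P3=30, P4=38, P5=43, P6=15, P7=58, P8=0
Average waiting = (72+67+30+38+43+15+58+0) / 8 = 323/8 = 40.38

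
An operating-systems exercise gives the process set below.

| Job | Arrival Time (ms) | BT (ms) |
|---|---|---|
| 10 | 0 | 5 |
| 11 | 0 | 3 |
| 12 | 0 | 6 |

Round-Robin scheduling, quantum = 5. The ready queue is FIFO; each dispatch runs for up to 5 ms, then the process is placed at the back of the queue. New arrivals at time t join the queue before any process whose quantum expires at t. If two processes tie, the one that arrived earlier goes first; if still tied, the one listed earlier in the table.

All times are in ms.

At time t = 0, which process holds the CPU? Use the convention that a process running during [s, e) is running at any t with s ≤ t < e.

Gantt: | 10 0-5 | 11 5-8 | 12 8-14 |
Completion: 10=5  11=8  12=14
Turnaround (C−A): 10=5  11=8  12=14

10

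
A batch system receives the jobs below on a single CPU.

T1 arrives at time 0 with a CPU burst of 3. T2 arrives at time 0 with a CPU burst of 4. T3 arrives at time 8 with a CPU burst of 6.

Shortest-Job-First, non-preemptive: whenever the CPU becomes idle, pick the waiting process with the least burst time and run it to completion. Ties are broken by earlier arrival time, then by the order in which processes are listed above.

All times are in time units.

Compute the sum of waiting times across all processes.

3

Schedule: | T1 0-3 | T2 3-7 | idle 7-8 | T3 8-14 |
Completion: T1=3  T2=7  T3=14
Turnaround (C−A): T1=3  T2=7  T3=6
Waiting = turnaround − burst: T1=0, T2=3, T3=0
Total waiting = 0 + 3 + 0 = 3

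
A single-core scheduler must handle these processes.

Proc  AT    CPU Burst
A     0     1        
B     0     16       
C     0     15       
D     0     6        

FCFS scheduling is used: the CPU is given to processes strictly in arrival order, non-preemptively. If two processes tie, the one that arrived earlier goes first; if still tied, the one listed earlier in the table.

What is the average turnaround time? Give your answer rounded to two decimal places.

Timeline: | A 0-1 | B 1-17 | C 17-32 | D 32-38 |
Completion: A=1  B=17  C=32  D=38
Turnaround (C−A): A=1  B=17  C=32  D=38
Turnaround times: A=1, B=17, C=32, D=38
Average turnaround = (1+17+32+38) / 4 = 88/4 = 22.00

22.00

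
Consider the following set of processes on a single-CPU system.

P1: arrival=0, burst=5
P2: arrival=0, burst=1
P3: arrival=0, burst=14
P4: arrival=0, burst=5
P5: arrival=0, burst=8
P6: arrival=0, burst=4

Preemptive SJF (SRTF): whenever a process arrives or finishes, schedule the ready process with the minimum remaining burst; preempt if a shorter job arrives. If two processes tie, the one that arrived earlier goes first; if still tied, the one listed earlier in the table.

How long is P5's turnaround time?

Schedule: | P2 0-1 | P6 1-5 | P1 5-10 | P4 10-15 | P5 15-23 | P3 23-37 |
Completion: P1=10  P2=1  P3=37  P4=15  P5=23  P6=5
Turnaround(P5) = completion − arrival = 23 − 0 = 23

23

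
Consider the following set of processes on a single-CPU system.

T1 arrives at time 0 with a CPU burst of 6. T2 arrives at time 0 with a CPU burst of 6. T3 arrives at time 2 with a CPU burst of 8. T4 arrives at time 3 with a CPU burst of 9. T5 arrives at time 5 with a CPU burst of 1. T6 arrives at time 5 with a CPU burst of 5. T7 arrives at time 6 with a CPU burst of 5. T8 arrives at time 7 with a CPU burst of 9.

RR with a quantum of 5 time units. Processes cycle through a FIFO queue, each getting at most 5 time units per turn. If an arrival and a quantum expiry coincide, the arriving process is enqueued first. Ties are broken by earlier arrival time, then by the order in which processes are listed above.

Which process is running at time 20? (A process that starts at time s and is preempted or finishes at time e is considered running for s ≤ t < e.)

T5

Schedule: | T1 0-5 | T2 5-10 | T3 10-15 | T4 15-20 | T5 20-21 | T6 21-26 | T1 26-27 | T7 27-32 | T8 32-37 | T2 37-38 | T3 38-41 | T4 41-45 | T8 45-49 |
Completion: T1=27  T2=38  T3=41  T4=45  T5=21  T6=26  T7=32  T8=49
Turnaround (C−A): T1=27  T2=38  T3=39  T4=42  T5=16  T6=21  T7=26  T8=42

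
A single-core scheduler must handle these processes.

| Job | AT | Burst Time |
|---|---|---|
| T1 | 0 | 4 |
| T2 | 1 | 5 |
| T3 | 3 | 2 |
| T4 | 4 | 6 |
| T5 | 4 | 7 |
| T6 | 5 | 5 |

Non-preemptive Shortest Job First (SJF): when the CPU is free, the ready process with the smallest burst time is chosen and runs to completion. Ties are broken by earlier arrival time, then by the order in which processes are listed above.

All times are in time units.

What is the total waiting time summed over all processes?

Schedule: | T1 0-4 | T3 4-6 | T2 6-11 | T6 11-16 | T4 16-22 | T5 22-29 |
Completion: T1=4  T2=11  T3=6  T4=22  T5=29  T6=16
Turnaround (C−A): T1=4  T2=10  T3=3  T4=18  T5=25  T6=11
Waiting = turnaround − burst: T1=0, T2=5, T3=1, T4=12, T5=18, T6=6
Total waiting = 0 + 5 + 1 + 12 + 18 + 6 = 42

42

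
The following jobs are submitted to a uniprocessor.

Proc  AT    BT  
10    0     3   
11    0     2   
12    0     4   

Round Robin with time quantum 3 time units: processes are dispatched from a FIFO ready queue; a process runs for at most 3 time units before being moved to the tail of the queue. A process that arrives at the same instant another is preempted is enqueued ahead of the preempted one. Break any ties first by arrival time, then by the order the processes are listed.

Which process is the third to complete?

Timeline: | 10 0-3 | 11 3-5 | 12 5-9 |
Completion: 10=3  11=5  12=9
Finish order: 10 → 11 → 12

12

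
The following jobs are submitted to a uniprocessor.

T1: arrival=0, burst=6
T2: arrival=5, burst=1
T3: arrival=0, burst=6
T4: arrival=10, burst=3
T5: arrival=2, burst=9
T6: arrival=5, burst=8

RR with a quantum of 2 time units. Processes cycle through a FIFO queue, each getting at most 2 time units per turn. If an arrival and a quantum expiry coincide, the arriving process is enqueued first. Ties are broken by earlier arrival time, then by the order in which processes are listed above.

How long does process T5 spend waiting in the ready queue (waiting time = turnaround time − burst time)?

Gantt: | T1 0-2 | T3 2-4 | T5 4-6 | T1 6-8 | T3 8-10 | T2 10-11 | T6 11-13 | T5 13-15 | T1 15-17 | T4 17-19 | T3 19-21 | T6 21-23 | T5 23-25 | T4 25-26 | T6 26-28 | T5 28-30 | T6 30-32 | T5 32-33 |
Completion: T1=17  T2=11  T3=21  T4=26  T5=33  T6=32
Turnaround (C−A): T1=17  T2=6  T3=21  T4=16  T5=31  T6=27
Waiting(T5) = turnaround − burst = 31 − 9 = 22

22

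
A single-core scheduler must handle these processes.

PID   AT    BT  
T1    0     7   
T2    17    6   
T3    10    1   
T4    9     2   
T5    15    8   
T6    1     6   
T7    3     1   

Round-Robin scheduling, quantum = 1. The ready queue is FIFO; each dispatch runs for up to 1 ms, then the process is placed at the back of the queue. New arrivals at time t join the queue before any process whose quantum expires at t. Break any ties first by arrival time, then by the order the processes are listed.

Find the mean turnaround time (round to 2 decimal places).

Gantt: | T1 0-1 | T6 1-2 | T1 2-3 | T6 3-4 | T7 4-5 | T1 5-6 | T6 6-7 | T1 7-8 | T6 8-9 | T1 9-10 | T4 10-11 | T6 11-12 | T3 12-13 | T1 13-14 | T4 14-15 | T6 15-16 | T1 16-17 | T5 17-18 | T2 18-19 | T5 19-20 | T2 20-21 | T5 21-22 | T2 22-23 | T5 23-24 | T2 24-25 | T5 25-26 | T2 26-27 | T5 27-28 | T2 28-29 | T5 29-31 |
Completion: T1=17  T2=29  T3=13  T4=15  T5=31  T6=16  T7=5
Turnaround times: T1=17, T2=12, T3=3, T4=6, T5=16, T6=15, T7=2
Average turnaround = (17+12+3+6+16+15+2) / 7 = 71/7 = 10.14

10.14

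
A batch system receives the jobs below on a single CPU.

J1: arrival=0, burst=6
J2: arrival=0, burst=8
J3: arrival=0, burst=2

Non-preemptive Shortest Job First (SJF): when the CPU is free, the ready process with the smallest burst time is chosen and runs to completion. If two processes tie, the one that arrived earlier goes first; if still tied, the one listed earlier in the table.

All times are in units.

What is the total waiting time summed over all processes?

Gantt: | J3 0-2 | J1 2-8 | J2 8-16 |
Completion: J1=8  J2=16  J3=2
Turnaround (C−A): J1=8  J2=16  J3=2
Waiting = turnaround − burst: J1=2, J2=8, J3=0
Total waiting = 2 + 8 + 0 = 10

10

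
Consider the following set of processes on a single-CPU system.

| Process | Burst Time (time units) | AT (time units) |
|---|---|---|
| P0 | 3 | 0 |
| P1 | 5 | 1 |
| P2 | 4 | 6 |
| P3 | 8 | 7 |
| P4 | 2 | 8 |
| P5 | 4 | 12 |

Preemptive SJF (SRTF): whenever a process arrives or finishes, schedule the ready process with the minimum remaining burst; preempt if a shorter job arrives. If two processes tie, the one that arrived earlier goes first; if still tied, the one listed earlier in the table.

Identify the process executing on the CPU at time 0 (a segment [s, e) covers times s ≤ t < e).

Schedule: | P0 0-3 | P1 3-8 | P4 8-10 | P2 10-14 | P5 14-18 | P3 18-26 |
Completion: P0=3  P1=8  P2=14  P3=26  P4=10  P5=18
Turnaround (C−A): P0=3  P1=7  P2=8  P3=19  P4=2  P5=6

P0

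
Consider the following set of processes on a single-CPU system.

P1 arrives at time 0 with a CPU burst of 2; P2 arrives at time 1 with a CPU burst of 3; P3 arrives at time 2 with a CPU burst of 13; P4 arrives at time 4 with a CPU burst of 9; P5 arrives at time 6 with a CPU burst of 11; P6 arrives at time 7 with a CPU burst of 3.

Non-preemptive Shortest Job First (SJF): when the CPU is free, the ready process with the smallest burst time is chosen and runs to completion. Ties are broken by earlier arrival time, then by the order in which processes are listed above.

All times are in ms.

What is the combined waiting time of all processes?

Schedule: | P1 0-2 | P2 2-5 | P4 5-14 | P6 14-17 | P5 17-28 | P3 28-41 |
Completion: P1=2  P2=5  P3=41  P4=14  P5=28  P6=17
Turnaround (C−A): P1=2  P2=4  P3=39  P4=10  P5=22  P6=10
Waiting = turnaround − burst: P1=0, P2=1, P3=26, P4=1, P5=11, P6=7
Total waiting = 0 + 1 + 26 + 1 + 11 + 7 = 46

46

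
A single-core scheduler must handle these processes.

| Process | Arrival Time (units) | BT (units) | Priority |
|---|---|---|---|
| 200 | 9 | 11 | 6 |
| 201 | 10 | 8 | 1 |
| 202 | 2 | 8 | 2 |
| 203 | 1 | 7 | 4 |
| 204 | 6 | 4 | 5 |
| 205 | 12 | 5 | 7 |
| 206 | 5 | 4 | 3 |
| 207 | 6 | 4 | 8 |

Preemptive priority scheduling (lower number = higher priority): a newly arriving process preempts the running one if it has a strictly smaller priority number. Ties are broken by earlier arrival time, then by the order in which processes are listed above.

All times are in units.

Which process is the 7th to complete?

Timeline: | idle 0-1 | 203 1-2 | 202 2-10 | 201 10-18 | 206 18-22 | 203 22-28 | 204 28-32 | 200 32-43 | 205 43-48 | 207 48-52 |
Completion: 200=43  201=18  202=10  203=28  204=32  205=48  206=22  207=52
Turnaround (C−A): 200=34  201=8  202=8  203=27  204=26  205=36  206=17  207=46
Finish order: 202 → 201 → 206 → 203 → 204 → 200 → 205 → 207

205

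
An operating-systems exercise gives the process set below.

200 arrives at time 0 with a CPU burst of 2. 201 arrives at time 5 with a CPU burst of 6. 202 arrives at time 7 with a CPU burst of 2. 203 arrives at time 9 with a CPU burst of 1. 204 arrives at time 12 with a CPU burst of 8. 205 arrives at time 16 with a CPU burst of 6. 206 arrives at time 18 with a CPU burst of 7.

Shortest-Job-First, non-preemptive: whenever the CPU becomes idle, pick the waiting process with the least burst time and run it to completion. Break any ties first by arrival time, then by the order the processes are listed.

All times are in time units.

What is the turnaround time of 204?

Timeline: | 200 0-2 | idle 2-5 | 201 5-11 | 203 11-12 | 202 12-14 | 204 14-22 | 205 22-28 | 206 28-35 |
Completion: 200=2  201=11  202=14  203=12  204=22  205=28  206=35
Turnaround (C−A): 200=2  201=6  202=7  203=3  204=10  205=12  206=17
Turnaround(204) = completion − arrival = 22 − 12 = 10

10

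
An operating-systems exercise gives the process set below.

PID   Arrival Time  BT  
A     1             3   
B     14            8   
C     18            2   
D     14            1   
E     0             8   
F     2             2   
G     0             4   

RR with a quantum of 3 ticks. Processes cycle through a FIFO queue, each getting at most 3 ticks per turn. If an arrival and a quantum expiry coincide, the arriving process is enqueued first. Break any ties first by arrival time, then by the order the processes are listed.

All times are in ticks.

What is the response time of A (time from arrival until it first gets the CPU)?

Gantt: | E 0-3 | G 3-6 | A 6-9 | F 9-11 | E 11-14 | G 14-15 | B 15-18 | D 18-19 | E 19-21 | C 21-23 | B 23-28 |
Completion: A=9  B=28  C=23  D=19  E=21  F=11  G=15
Turnaround (C−A): A=8  B=14  C=5  D=5  E=21  F=9  G=15
Response(A) = first start − arrival = 6 − 1 = 5

5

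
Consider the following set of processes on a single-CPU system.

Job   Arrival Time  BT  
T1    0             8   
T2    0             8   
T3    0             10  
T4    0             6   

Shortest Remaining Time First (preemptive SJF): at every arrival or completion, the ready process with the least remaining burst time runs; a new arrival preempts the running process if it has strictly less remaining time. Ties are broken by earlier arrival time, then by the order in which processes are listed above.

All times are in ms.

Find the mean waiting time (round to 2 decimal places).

Schedule: | T4 0-6 | T1 6-14 | T2 14-22 | T3 22-32 |
Completion: T1=14  T2=22  T3=32  T4=6
Turnaround (C−A): T1=14  T2=22  T3=32  T4=6
Waiting times: T1=6, T2=14, T3=22, T4=0
Average waiting = (6+14+22+0) / 4 = 42/4 = 10.50

10.50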